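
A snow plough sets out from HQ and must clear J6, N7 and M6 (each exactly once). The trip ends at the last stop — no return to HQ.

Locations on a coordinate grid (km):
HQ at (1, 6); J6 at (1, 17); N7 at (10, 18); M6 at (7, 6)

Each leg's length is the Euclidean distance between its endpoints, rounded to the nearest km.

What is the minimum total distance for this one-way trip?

27 km — the minimum one-way total.

There are 3! = 6 possible orderings.
HQ - J6 - N7 - M6: 11+9+12 = 32
HQ - J6 - M6 - N7: 11+13+12 = 36
HQ - N7 - J6 - M6: 15+9+13 = 37
HQ - N7 - M6 - J6: 15+12+13 = 40
HQ - M6 - J6 - N7: 6+13+9 = 28
HQ - M6 - N7 - J6: 6+12+9 = 27
The minimum is 27.
One shortest path: HQ → M6 → N7 → J6.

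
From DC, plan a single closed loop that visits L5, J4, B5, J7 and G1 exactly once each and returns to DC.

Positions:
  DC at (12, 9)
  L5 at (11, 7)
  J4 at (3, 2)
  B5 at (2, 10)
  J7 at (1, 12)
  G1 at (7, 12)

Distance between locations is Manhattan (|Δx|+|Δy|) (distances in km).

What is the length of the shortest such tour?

There are 60 distinct closed tours to check (reversals are equivalent).
DC → L5 → J4 → B5 → J7 → G1 → DC: 3+13+9+3+6+8 = 42
DC → L5 → J4 → B5 → G1 → J7 → DC: 3+13+9+7+6+14 = 52
DC → L5 → J4 → J7 → B5 → G1 → DC: 3+13+12+3+7+8 = 46
DC → L5 → J4 → J7 → G1 → B5 → DC: 3+13+12+6+7+11 = 52
DC → L5 → J4 → G1 → B5 → J7 → DC: 3+13+14+7+3+14 = 54
DC → L5 → J4 → G1 → J7 → B5 → DC: 3+13+14+6+3+11 = 50
DC → L5 → B5 → J4 → J7 → G1 → DC: 3+12+9+12+6+8 = 50
DC → L5 → B5 → J4 → G1 → J7 → DC: 3+12+9+14+6+14 = 58
DC → L5 → B5 → J7 → J4 → G1 → DC: 3+12+3+12+14+8 = 52
DC → L5 → B5 → J7 → G1 → J4 → DC: 3+12+3+6+14+16 = 54
DC → L5 → B5 → G1 → J4 → J7 → DC: 3+12+7+14+12+14 = 62
DC → L5 → B5 → G1 → J7 → J4 → DC: 3+12+7+6+12+16 = 56
DC → L5 → J7 → J4 → B5 → G1 → DC: 3+15+12+9+7+8 = 54
DC → L5 → J7 → J4 → G1 → B5 → DC: 3+15+12+14+7+11 = 62
… (46 more)
The minimum is 42.
One optimal route: DC → L5 → J4 → B5 → J7 → G1 → DC (or its reverse).

Shortest round trip = 42 km.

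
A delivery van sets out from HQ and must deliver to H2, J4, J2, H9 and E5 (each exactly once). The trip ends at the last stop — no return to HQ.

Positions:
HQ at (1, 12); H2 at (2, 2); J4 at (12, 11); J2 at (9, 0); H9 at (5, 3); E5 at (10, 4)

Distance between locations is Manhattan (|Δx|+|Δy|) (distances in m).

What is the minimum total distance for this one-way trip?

Minimum one-way distance = 36 m.

There are 5! = 120 possible orderings.
HQ → H2 → J4 → J2 → H9 → E5: 11+19+14+7+6 = 57
HQ → H2 → J4 → J2 → E5 → H9: 11+19+14+5+6 = 55
HQ → H2 → J4 → H9 → J2 → E5: 11+19+15+7+5 = 57
HQ → H2 → J4 → H9 → E5 → J2: 11+19+15+6+5 = 56
HQ → H2 → J4 → E5 → J2 → H9: 11+19+9+5+7 = 51
HQ → H2 → J4 → E5 → H9 → J2: 11+19+9+6+7 = 52
HQ → H2 → J2 → J4 → H9 → E5: 11+9+14+15+6 = 55
HQ → H2 → J2 → J4 → E5 → H9: 11+9+14+9+6 = 49
HQ → H2 → J2 → H9 → J4 → E5: 11+9+7+15+9 = 51
HQ → H2 → J2 → H9 → E5 → J4: 11+9+7+6+9 = 42
HQ → H2 → J2 → E5 → J4 → H9: 11+9+5+9+15 = 49
HQ → H2 → J2 → E5 → H9 → J4: 11+9+5+6+15 = 46
HQ → H2 → H9 → J4 → J2 → E5: 11+4+15+14+5 = 49
HQ → H2 → H9 → J4 → E5 → J2: 11+4+15+9+5 = 44
… (106 more)
HQ → H2 → H9 → J2 → E5 → J4: 11+4+7+5+9 = 36  ← best
The minimum is 36.
One shortest path: HQ → H2 → H9 → J2 → E5 → J4.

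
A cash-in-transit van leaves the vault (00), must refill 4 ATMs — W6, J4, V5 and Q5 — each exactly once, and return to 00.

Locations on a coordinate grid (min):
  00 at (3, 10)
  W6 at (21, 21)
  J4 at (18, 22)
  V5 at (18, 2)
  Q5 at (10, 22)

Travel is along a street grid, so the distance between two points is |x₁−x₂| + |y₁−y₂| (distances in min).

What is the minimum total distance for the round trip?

There are 12 distinct closed tours to check (reversals are equivalent).
00-W6-J4-V5-Q5-00: 29+4+20+28+19 = 100
00-W6-J4-Q5-V5-00: 29+4+8+28+23 = 92
00-W6-V5-J4-Q5-00: 29+22+20+8+19 = 98
00-W6-V5-Q5-J4-00: 29+22+28+8+27 = 114
00-W6-Q5-J4-V5-00: 29+12+8+20+23 = 92
00-W6-Q5-V5-J4-00: 29+12+28+20+27 = 116
00-J4-W6-V5-Q5-00: 27+4+22+28+19 = 100
00-J4-W6-Q5-V5-00: 27+4+12+28+23 = 94
00-J4-V5-W6-Q5-00: 27+20+22+12+19 = 100
00-J4-Q5-W6-V5-00: 27+8+12+22+23 = 92
00-V5-W6-J4-Q5-00: 23+22+4+8+19 = 76
00-V5-J4-W6-Q5-00: 23+20+4+12+19 = 78
The minimum is 76.
One optimal route: 00 → V5 → W6 → J4 → Q5 → 00 (or its reverse).

Shortest round trip = 76 min.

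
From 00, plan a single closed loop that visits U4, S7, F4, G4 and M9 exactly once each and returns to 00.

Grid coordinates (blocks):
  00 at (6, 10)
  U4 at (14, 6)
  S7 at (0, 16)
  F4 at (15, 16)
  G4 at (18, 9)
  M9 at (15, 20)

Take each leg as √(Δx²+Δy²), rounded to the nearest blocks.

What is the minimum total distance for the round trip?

With 5 stops there are 5!/2 = 60 distinct round trips (a route and its reverse cost the same).
00 → U4 → S7 → F4 → G4 → M9 → 00: 9+17+15+8+11+13 = 73
00 → U4 → S7 → F4 → M9 → G4 → 00: 9+17+15+4+11+12 = 68
00 → U4 → S7 → G4 → F4 → M9 → 00: 9+17+19+8+4+13 = 70
00 → U4 → S7 → G4 → M9 → F4 → 00: 9+17+19+11+4+11 = 71
00 → U4 → S7 → M9 → F4 → G4 → 00: 9+17+16+4+8+12 = 66
00 → U4 → S7 → M9 → G4 → F4 → 00: 9+17+16+11+8+11 = 72
00 → U4 → F4 → S7 → G4 → M9 → 00: 9+10+15+19+11+13 = 77
00 → U4 → F4 → S7 → M9 → G4 → 00: 9+10+15+16+11+12 = 73
00 → U4 → F4 → G4 → S7 → M9 → 00: 9+10+8+19+16+13 = 75
00 → U4 → F4 → G4 → M9 → S7 → 00: 9+10+8+11+16+8 = 62
00 → U4 → F4 → M9 → S7 → G4 → 00: 9+10+4+16+19+12 = 70
00 → U4 → F4 → M9 → G4 → S7 → 00: 9+10+4+11+19+8 = 61
00 → U4 → G4 → S7 → F4 → M9 → 00: 9+5+19+15+4+13 = 65
00 → U4 → G4 → S7 → M9 → F4 → 00: 9+5+19+16+4+11 = 64
… (46 more)
00 → U4 → G4 → F4 → M9 → S7 → 00: 9+5+8+4+16+8 = 50  ← best
The minimum is 50.
One optimal route: 00 → U4 → G4 → F4 → M9 → S7 → 00 (or its reverse).

Shortest round trip = 50 blocks.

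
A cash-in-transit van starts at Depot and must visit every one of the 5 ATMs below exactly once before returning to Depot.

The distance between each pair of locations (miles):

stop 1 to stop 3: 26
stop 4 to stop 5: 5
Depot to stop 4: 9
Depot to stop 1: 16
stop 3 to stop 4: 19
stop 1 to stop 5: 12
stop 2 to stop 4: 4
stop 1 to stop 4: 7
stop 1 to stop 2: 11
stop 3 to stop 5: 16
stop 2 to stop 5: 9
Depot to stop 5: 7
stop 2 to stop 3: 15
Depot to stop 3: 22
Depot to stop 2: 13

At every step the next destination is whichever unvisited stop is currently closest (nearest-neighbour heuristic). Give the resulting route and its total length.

75 miles along Depot → stop 5 → stop 4 → stop 2 → stop 1 → stop 3 → Depot.

From Depot: distances to unvisited — stop 5=7, stop 4=9, stop 2=13, stop 1=16, stop 3=22. Nearest is stop 5 (7).
From stop 5: distances to unvisited — stop 4=5, stop 2=9, stop 1=12, stop 3=16. Nearest is stop 4 (5).
From stop 4: distances to unvisited — stop 2=4, stop 1=7, stop 3=19. Nearest is stop 2 (4).
From stop 2: distances to unvisited — stop 1=11, stop 3=15. Nearest is stop 1 (11).
From stop 1: distances to unvisited — stop 3=26. Nearest is stop 3 (26).
Return stop 3→Depot: 22.
Total = 7 + 5 + 4 + 11 + 26 + 22 = 75.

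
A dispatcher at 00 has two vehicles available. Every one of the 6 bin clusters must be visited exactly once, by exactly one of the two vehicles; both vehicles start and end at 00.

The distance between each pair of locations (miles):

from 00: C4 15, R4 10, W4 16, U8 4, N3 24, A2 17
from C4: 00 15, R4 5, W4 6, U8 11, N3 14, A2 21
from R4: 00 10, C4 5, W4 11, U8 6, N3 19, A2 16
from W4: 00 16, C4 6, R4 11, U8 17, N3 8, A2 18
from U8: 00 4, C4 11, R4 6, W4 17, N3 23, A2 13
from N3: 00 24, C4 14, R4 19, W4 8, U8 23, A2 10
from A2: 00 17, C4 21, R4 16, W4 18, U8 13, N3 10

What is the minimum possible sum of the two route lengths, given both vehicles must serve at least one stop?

Minimum combined distance: 64 miles.

Try each way of splitting the stops between the two vehicles (each non-empty) and, for each split, find the best tour for each vehicle:
  {C4} + {R4, W4, U8, N3, A2}: 30 + 56 = 86
  {R4} + {C4, W4, U8, N3, A2}: 20 + 56 = 76
  {C4, R4} + {W4, U8, N3, A2}: 30 + 51 = 81
  {W4} + {C4, R4, U8, N3, A2}: 32 + 56 = 88
  {C4, W4} + {R4, U8, N3, A2}: 37 + 56 = 93
  {R4, W4} + {C4, U8, N3, A2}: 37 + 56 = 93
  … (31 splits in total)
  {U8} + {C4, R4, W4, N3, A2}: 8 + 56 = 64  ← best
Best: vehicle 1 00 → U8 → 00 = 8; vehicle 2 00 → R4 → C4 → W4 → N3 → A2 → 00 = 56; combined 64.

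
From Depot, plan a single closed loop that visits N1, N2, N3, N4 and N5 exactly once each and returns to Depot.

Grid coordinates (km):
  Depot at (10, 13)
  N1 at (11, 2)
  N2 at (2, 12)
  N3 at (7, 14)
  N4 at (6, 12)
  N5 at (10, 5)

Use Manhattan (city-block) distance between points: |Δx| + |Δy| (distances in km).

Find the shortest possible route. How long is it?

Depot - N1 - N2 - N3 - N4 - N5 - Depot: 12+19+7+3+11+8 = 60
Depot - N1 - N2 - N3 - N5 - N4 - Depot: 12+19+7+12+11+5 = 66
Depot - N1 - N2 - N4 - N3 - N5 - Depot: 12+19+4+3+12+8 = 58
Depot - N1 - N2 - N4 - N5 - N3 - Depot: 12+19+4+11+12+4 = 62
Depot - N1 - N2 - N5 - N3 - N4 - Depot: 12+19+15+12+3+5 = 66
Depot - N1 - N2 - N5 - N4 - N3 - Depot: 12+19+15+11+3+4 = 64
Depot - N1 - N3 - N2 - N4 - N5 - Depot: 12+16+7+4+11+8 = 58
Depot - N1 - N3 - N2 - N5 - N4 - Depot: 12+16+7+15+11+5 = 66
Depot - N1 - N3 - N4 - N2 - N5 - Depot: 12+16+3+4+15+8 = 58
Depot - N1 - N3 - N4 - N5 - N2 - Depot: 12+16+3+11+15+9 = 66
Depot - N1 - N3 - N5 - N2 - N4 - Depot: 12+16+12+15+4+5 = 64
Depot - N1 - N3 - N5 - N4 - N2 - Depot: 12+16+12+11+4+9 = 64
Depot - N1 - N4 - N2 - N3 - N5 - Depot: 12+15+4+7+12+8 = 58
Depot - N1 - N4 - N2 - N5 - N3 - Depot: 12+15+4+15+12+4 = 62
… (46 more)
Depot - N1 - N5 - N2 - N4 - N3 - Depot: 12+4+15+4+3+4 = 42  ← best
The minimum is 42.
One optimal route: Depot → N1 → N5 → N2 → N4 → N3 → Depot (or its reverse).

Minimum total distance: 42 km.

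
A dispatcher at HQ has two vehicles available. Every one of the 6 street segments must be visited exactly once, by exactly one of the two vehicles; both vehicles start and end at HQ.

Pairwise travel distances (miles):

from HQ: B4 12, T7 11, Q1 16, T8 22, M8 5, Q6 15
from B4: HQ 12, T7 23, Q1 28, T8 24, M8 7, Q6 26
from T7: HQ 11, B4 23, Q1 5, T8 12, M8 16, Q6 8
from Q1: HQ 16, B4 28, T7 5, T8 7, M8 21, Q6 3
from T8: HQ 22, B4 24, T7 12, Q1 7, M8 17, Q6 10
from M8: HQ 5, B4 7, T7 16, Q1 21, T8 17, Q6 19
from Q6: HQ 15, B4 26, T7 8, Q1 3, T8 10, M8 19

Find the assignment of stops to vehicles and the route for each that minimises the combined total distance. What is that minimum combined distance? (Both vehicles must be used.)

72 miles — the smallest possible combined total.

Check every non-empty split of the stops between the two vehicles; for each half take its own optimal tour:
  {B4} + {T7, Q1, T8, M8, Q6}: 24 + 51 = 75
  {T7} + {B4, Q1, T8, M8, Q6}: 22 + 61 = 83
  {B4, T7} + {Q1, T8, M8, Q6}: 46 + 47 = 93
  {Q1} + {B4, T7, T8, M8, Q6}: 32 + 65 = 97
  {B4, Q1} + {T7, T8, M8, Q6}: 56 + 51 = 107
  {T7, Q1} + {B4, T8, M8, Q6}: 32 + 61 = 93
  … (31 splits in total)
  {B4, M8} + {T7, Q1, T8, Q6}: 24 + 48 = 72  ← best
Best: vehicle 1 HQ → B4 → M8 → HQ = 24; vehicle 2 HQ → T7 → Q1 → T8 → Q6 → HQ = 48; combined 72.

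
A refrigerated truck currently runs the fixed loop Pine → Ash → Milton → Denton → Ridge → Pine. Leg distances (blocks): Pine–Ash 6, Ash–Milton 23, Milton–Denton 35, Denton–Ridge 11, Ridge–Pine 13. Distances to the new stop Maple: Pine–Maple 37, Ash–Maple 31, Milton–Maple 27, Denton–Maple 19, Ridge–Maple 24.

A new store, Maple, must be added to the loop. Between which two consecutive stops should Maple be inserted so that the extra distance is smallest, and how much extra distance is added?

Adding 11 blocks by placing Maple on the Milton–Denton leg.

Insertion cost between consecutive stops i–j is d(i,Maple) + d(Maple,j) − d(i,j):
  between Pine and Ash: 37 + 31 − 6 = 62
  between Ash and Milton: 31 + 27 − 23 = 35
  between Milton and Denton: 27 + 19 − 35 = 11
  between Denton and Ridge: 19 + 24 − 11 = 32
  between Ridge and Pine: 24 + 37 − 13 = 48
Cheapest insertion is between Milton and Denton, adding 11.
New total = 88 + 11 = 99.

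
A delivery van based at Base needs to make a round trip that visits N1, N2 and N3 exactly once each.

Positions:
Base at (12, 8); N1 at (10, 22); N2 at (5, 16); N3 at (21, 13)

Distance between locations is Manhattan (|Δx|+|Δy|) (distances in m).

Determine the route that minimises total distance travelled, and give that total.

Shortest round trip = 60 m.

There are 3 distinct closed tours to check (reversals are equivalent).
Base - N1 - N2 - N3 - Base: 16+11+19+14 = 60
Base - N1 - N3 - N2 - Base: 16+20+19+15 = 70
Base - N2 - N1 - N3 - Base: 15+11+20+14 = 60
The minimum is 60.
One optimal route: Base → N1 → N2 → N3 → Base (or its reverse).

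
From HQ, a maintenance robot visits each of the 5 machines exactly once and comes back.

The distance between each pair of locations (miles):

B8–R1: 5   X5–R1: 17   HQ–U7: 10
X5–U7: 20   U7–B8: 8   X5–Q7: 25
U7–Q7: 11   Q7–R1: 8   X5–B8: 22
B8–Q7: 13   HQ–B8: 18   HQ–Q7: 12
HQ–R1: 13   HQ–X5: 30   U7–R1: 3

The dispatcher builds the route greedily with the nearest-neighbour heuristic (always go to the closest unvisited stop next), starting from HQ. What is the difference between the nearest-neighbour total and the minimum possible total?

From HQ: U7=10, Q7=12, R1=13, B8=18, X5=30 → choose U7 (10).
From U7: R1=3, B8=8, Q7=11, X5=20 → choose R1 (3).
From R1: B8=5, Q7=8, X5=17 → choose B8 (5).
From B8: Q7=13, X5=22 → choose Q7 (13).
From Q7: X5=25 → choose X5 (25).
NN route HQ → U7 → R1 → B8 → Q7 → X5 → HQ costs 86.
Optimal: HQ → U7 → X5 → B8 → R1 → Q7 → HQ costs 77 (by enumerating all 60 distinct tours).
Excess = 86 − 77 = 9.

Excess over optimum: 9 miles.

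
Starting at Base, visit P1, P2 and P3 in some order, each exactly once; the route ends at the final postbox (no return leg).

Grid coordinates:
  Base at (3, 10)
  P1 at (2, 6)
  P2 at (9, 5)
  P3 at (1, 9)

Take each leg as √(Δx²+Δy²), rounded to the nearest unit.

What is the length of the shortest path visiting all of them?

Shortest open route: 12.

There are 3! = 6 possible orderings.
Base → P1 → P2 → P3: 4+7+9 = 20
Base → P1 → P3 → P2: 4+3+9 = 16
Base → P2 → P1 → P3: 8+7+3 = 18
Base → P2 → P3 → P1: 8+9+3 = 20
Base → P3 → P1 → P2: 2+3+7 = 12
Base → P3 → P2 → P1: 2+9+7 = 18
The minimum is 12.
One shortest path: Base → P3 → P1 → P2.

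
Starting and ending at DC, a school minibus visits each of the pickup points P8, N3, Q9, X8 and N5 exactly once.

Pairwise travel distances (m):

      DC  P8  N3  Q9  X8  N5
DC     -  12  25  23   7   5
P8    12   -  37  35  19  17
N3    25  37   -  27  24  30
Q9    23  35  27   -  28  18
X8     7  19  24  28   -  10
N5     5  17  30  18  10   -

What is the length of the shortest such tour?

Shortest round trip = 105 m.

DC-P8-N3-Q9-X8-N5-DC: 12+37+27+28+10+5 = 119
DC-P8-N3-Q9-N5-X8-DC: 12+37+27+18+10+7 = 111
DC-P8-N3-X8-Q9-N5-DC: 12+37+24+28+18+5 = 124
DC-P8-N3-X8-N5-Q9-DC: 12+37+24+10+18+23 = 124
DC-P8-N3-N5-Q9-X8-DC: 12+37+30+18+28+7 = 132
DC-P8-N3-N5-X8-Q9-DC: 12+37+30+10+28+23 = 140
DC-P8-Q9-N3-X8-N5-DC: 12+35+27+24+10+5 = 113
DC-P8-Q9-N3-N5-X8-DC: 12+35+27+30+10+7 = 121
DC-P8-Q9-X8-N3-N5-DC: 12+35+28+24+30+5 = 134
DC-P8-Q9-X8-N5-N3-DC: 12+35+28+10+30+25 = 140
DC-P8-Q9-N5-N3-X8-DC: 12+35+18+30+24+7 = 126
DC-P8-Q9-N5-X8-N3-DC: 12+35+18+10+24+25 = 124
DC-P8-X8-N3-Q9-N5-DC: 12+19+24+27+18+5 = 105
DC-P8-X8-N3-N5-Q9-DC: 12+19+24+30+18+23 = 126
… (46 more)
The minimum is 105.
One optimal route: DC → P8 → X8 → N3 → Q9 → N5 → DC (or its reverse).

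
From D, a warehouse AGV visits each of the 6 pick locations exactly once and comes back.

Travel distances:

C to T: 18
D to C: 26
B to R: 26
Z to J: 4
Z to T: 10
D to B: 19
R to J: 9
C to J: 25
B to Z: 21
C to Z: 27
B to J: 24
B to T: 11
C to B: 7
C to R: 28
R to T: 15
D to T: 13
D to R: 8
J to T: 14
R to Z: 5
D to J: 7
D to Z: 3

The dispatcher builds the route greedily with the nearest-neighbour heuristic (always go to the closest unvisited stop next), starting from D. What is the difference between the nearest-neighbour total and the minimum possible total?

2 longer than the optimal tour.

D: Z=3, J=7, R=8, T=13, B=19, C=26 ⇒ Z
Z: J=4, R=5, T=10, B=21, C=27 ⇒ J
J: R=9, T=14, B=24, C=25 ⇒ R
R: T=15, B=26, C=28 ⇒ T
T: B=11, C=18 ⇒ B
B: C=7 ⇒ C
NN route D → Z → J → R → T → B → C → D costs 75.
Optimal: D → R → Z → J → C → B → T → D costs 73 (by enumerating all 360 distinct tours).
Excess = 75 − 73 = 2.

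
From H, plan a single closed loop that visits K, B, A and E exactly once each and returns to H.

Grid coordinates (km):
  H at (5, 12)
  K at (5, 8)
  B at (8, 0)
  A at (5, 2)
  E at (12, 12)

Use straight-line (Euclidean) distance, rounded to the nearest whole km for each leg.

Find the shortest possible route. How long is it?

Minimum total distance: 34 km.

There are 12 distinct closed tours to check (reversals are equivalent).
H - K - B - A - E - H: 4+9+4+12+7 = 36
H - K - B - E - A - H: 4+9+13+12+10 = 48
H - K - A - B - E - H: 4+6+4+13+7 = 34
H - K - A - E - B - H: 4+6+12+13+12 = 47
H - K - E - B - A - H: 4+8+13+4+10 = 39
H - K - E - A - B - H: 4+8+12+4+12 = 40
H - B - K - A - E - H: 12+9+6+12+7 = 46
H - B - K - E - A - H: 12+9+8+12+10 = 51
H - B - A - K - E - H: 12+4+6+8+7 = 37
H - B - E - K - A - H: 12+13+8+6+10 = 49
H - A - K - B - E - H: 10+6+9+13+7 = 45
H - A - B - K - E - H: 10+4+9+8+7 = 38
The minimum is 34.
One optimal route: H → K → A → B → E → H (or its reverse).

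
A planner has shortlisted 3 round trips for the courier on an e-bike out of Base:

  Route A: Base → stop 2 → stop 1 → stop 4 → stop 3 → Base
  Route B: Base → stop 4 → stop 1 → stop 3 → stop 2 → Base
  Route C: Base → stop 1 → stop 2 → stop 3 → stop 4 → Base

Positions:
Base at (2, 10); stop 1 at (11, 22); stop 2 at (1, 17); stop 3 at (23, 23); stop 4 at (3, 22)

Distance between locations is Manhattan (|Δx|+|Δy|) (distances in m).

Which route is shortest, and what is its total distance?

Route A: 8 + 15 + 8 + 21 + 34 = 86
Route B: 13 + 8 + 13 + 28 + 8 = 70
Route C: 21 + 15 + 28 + 21 + 13 = 98

Shortest is Route B, total 70 m.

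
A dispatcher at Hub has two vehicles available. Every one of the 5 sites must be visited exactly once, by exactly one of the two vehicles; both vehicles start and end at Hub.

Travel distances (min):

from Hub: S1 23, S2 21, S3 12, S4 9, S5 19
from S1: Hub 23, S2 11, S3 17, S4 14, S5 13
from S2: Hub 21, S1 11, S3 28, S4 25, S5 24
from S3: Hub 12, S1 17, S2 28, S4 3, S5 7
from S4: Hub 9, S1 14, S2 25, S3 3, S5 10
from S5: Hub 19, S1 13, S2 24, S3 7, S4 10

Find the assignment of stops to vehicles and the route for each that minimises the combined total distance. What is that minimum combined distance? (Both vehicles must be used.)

Check every non-empty split of the stops between the two vehicles; for each half take its own optimal tour:
  {S1} + {S2, S3, S4, S5}: 46 + 64 = 110
  {S2} + {S1, S3, S4, S5}: 42 + 55 = 97
  {S1, S2} + {S3, S4, S5}: 55 + 38 = 93
  {S3} + {S1, S2, S4, S5}: 24 + 64 = 88
  {S1, S3} + {S2, S4, S5}: 52 + 64 = 116
  {S2, S3} + {S1, S4, S5}: 61 + 55 = 116
  … (15 splits in total)
  {S4} + {S1, S2, S3, S5}: 18 + 64 = 82  ← best
Best: vehicle 1 Hub → S4 → Hub = 18; vehicle 2 Hub → S2 → S1 → S5 → S3 → Hub = 64; combined 82.

Minimum combined distance: 82 min.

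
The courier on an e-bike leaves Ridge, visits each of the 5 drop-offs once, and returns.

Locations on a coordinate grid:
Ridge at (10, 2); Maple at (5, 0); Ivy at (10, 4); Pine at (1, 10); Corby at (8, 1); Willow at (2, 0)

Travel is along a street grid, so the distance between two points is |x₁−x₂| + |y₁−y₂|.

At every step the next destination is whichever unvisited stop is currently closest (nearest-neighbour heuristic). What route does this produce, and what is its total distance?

Nearest-neighbour total = 42; route Ridge → Ivy → Corby → Maple → Willow → Pine → Ridge.

From Ridge: distances to unvisited — Ivy=2, Corby=3, Maple=7, Willow=10, Pine=17. Nearest is Ivy (2).
From Ivy: distances to unvisited — Corby=5, Maple=9, Willow=12, Pine=15. Nearest is Corby (5).
From Corby: distances to unvisited — Maple=4, Willow=7, Pine=16. Nearest is Maple (4).
From Maple: distances to unvisited — Willow=3, Pine=14. Nearest is Willow (3).
From Willow: distances to unvisited — Pine=11. Nearest is Pine (11).
Return Pine→Ridge: 17.
Total = 2 + 5 + 4 + 3 + 11 + 17 = 42.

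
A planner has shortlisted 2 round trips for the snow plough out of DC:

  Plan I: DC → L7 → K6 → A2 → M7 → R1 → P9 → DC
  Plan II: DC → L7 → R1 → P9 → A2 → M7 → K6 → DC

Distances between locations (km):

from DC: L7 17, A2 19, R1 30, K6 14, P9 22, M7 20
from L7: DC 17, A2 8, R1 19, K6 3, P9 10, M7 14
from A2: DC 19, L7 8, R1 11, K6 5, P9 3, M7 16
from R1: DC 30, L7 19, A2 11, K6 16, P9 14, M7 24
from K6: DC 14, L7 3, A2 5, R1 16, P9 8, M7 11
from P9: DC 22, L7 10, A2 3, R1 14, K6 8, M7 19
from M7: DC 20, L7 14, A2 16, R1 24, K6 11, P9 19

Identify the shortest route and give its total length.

94 km — Plan II is the shortest.

Plan I: 17 + 3 + 5 + 16 + 24 + 14 + 22 = 101
Plan II: 17 + 19 + 14 + 3 + 16 + 11 + 14 = 94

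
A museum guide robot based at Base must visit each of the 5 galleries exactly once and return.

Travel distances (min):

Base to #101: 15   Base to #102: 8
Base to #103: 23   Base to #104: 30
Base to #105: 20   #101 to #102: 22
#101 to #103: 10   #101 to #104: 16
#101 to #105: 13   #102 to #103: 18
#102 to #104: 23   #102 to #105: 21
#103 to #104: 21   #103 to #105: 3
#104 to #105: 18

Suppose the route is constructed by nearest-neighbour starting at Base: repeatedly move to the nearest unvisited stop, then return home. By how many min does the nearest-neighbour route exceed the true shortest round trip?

From Base: #102=8, #101=15, #105=20, #103=23, #104=30 → choose #102 (8).
From #102: #103=18, #105=21, #101=22, #104=23 → choose #103 (18).
From #103: #105=3, #101=10, #104=21 → choose #105 (3).
From #105: #101=13, #104=18 → choose #101 (13).
From #101: #104=16 → choose #104 (16).
NN route Base → #102 → #103 → #105 → #101 → #104 → Base costs 88.
Optimal: Base → #101 → #103 → #105 → #104 → #102 → Base costs 77 (by enumerating all 60 distinct tours).
Excess = 88 − 77 = 11.

Excess over optimum: 11 min.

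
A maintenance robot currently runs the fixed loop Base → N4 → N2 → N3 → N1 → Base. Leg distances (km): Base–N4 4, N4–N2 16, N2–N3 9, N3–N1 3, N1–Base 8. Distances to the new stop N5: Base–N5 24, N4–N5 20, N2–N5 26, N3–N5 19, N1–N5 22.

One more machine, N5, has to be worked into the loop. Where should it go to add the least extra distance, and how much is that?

Minimum extra distance: 30 km, inserting N5 between N4 and N2.

Insertion cost between consecutive stops i–j is d(i,N5) + d(N5,j) − d(i,j):
  between Base and N4: 24 + 20 − 4 = 40
  between N4 and N2: 20 + 26 − 16 = 30
  between N2 and N3: 26 + 19 − 9 = 36
  between N3 and N1: 19 + 22 − 3 = 38
  between N1 and Base: 22 + 24 − 8 = 38
Cheapest insertion is between N4 and N2, adding 30.
New total = 40 + 30 = 70.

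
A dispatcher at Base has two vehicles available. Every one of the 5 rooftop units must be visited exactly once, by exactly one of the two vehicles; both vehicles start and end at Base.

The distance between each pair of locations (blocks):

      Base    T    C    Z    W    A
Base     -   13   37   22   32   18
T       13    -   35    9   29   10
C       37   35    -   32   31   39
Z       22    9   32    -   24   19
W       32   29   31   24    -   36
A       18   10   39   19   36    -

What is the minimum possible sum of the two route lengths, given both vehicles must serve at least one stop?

There are 2^4 − 1 = 15 ways to divide the 5 stops into two non-empty groups. For each, the best each vehicle can do is its own shortest tour through its group:
  {T} + {C, Z, W, A}: 26 + 129 = 155
  {C} + {T, Z, W, A}: 74 + 93 = 167
  {T, C} + {Z, W, A}: 85 + 93 = 178
  {Z} + {T, C, W, A}: 44 + 125 = 169
  {T, Z} + {C, W, A}: 44 + 120 = 164
  {C, Z} + {T, W, A}: 91 + 89 = 180
  … (15 splits in total)
  {T, C, Z, W} + {A}: 114 + 36 = 150  ← best
Best: vehicle 1 Base → T → Z → W → C → Base = 114; vehicle 2 Base → A → Base = 36; combined 150.

150 blocks — the smallest possible combined total.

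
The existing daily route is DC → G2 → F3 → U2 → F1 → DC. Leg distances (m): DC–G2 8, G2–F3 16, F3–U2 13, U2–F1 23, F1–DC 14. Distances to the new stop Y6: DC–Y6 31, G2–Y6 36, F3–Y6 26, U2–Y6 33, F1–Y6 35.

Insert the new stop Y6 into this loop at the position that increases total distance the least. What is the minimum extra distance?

Adding 45 m by placing Y6 on the U2–F1 leg.

Insertion cost between consecutive stops i–j is d(i,Y6) + d(Y6,j) − d(i,j):
  between DC and G2: 31 + 36 − 8 = 59
  between G2 and F3: 36 + 26 − 16 = 46
  between F3 and U2: 26 + 33 − 13 = 46
  between U2 and F1: 33 + 35 − 23 = 45
  between F1 and DC: 35 + 31 − 14 = 52
Cheapest insertion is between U2 and F1, adding 45.
New total = 74 + 45 = 119.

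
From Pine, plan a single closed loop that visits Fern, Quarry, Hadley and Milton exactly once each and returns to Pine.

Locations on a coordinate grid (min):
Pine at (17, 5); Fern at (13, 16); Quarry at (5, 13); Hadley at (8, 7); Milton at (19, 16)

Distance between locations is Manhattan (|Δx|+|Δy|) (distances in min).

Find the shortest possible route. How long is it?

There are 12 distinct closed tours to check (reversals are equivalent).
Pine - Fern - Quarry - Hadley - Milton - Pine: 15+11+9+20+13 = 68
Pine - Fern - Quarry - Milton - Hadley - Pine: 15+11+17+20+11 = 74
Pine - Fern - Hadley - Quarry - Milton - Pine: 15+14+9+17+13 = 68
Pine - Fern - Hadley - Milton - Quarry - Pine: 15+14+20+17+20 = 86
Pine - Fern - Milton - Quarry - Hadley - Pine: 15+6+17+9+11 = 58
Pine - Fern - Milton - Hadley - Quarry - Pine: 15+6+20+9+20 = 70
Pine - Quarry - Fern - Hadley - Milton - Pine: 20+11+14+20+13 = 78
Pine - Quarry - Fern - Milton - Hadley - Pine: 20+11+6+20+11 = 68
Pine - Quarry - Hadley - Fern - Milton - Pine: 20+9+14+6+13 = 62
Pine - Quarry - Milton - Fern - Hadley - Pine: 20+17+6+14+11 = 68
Pine - Hadley - Fern - Quarry - Milton - Pine: 11+14+11+17+13 = 66
Pine - Hadley - Quarry - Fern - Milton - Pine: 11+9+11+6+13 = 50
The minimum is 50.
One optimal route: Pine → Hadley → Quarry → Fern → Milton → Pine (or its reverse).

50 min — the shortest possible round trip.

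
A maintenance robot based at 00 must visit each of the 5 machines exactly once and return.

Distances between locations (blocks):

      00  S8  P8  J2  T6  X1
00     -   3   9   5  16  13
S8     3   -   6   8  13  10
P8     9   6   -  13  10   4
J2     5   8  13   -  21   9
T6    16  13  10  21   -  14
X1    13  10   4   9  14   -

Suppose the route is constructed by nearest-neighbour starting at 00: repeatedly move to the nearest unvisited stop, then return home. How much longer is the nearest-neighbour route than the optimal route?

The nearest-neighbour route is 15 blocks longer than optimal.

00: S8=3, J2=5, P8=9, X1=13, T6=16 ⇒ S8
S8: P8=6, J2=8, X1=10, T6=13 ⇒ P8
P8: X1=4, T6=10, J2=13 ⇒ X1
X1: J2=9, T6=14 ⇒ J2
J2: T6=21 ⇒ T6
NN route 00 → S8 → P8 → X1 → J2 → T6 → 00 costs 59.
Optimal: 00 → S8 → T6 → P8 → X1 → J2 → 00 costs 44 (by enumerating all 60 distinct tours).
Excess = 59 − 44 = 15.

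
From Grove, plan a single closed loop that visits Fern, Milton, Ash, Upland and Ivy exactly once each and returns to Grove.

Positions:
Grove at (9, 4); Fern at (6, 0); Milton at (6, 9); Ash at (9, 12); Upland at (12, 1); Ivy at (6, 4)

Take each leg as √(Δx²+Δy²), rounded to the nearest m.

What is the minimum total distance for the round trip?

Grove - Fern - Milton - Ash - Upland - Ivy - Grove: 5+9+4+11+7+3 = 39
Grove - Fern - Milton - Ash - Ivy - Upland - Grove: 5+9+4+9+7+4 = 38
Grove - Fern - Milton - Upland - Ash - Ivy - Grove: 5+9+10+11+9+3 = 47
Grove - Fern - Milton - Upland - Ivy - Ash - Grove: 5+9+10+7+9+8 = 48
Grove - Fern - Milton - Ivy - Ash - Upland - Grove: 5+9+5+9+11+4 = 43
Grove - Fern - Milton - Ivy - Upland - Ash - Grove: 5+9+5+7+11+8 = 45
Grove - Fern - Ash - Milton - Upland - Ivy - Grove: 5+12+4+10+7+3 = 41
Grove - Fern - Ash - Milton - Ivy - Upland - Grove: 5+12+4+5+7+4 = 37
Grove - Fern - Ash - Upland - Milton - Ivy - Grove: 5+12+11+10+5+3 = 46
Grove - Fern - Ash - Upland - Ivy - Milton - Grove: 5+12+11+7+5+6 = 46
Grove - Fern - Ash - Ivy - Milton - Upland - Grove: 5+12+9+5+10+4 = 45
Grove - Fern - Ash - Ivy - Upland - Milton - Grove: 5+12+9+7+10+6 = 49
Grove - Fern - Upland - Milton - Ash - Ivy - Grove: 5+6+10+4+9+3 = 37
Grove - Fern - Upland - Milton - Ivy - Ash - Grove: 5+6+10+5+9+8 = 43
… (46 more)
Grove - Ash - Milton - Ivy - Fern - Upland - Grove: 8+4+5+4+6+4 = 31  ← best
The minimum is 31.
One optimal route: Grove → Ash → Milton → Ivy → Fern → Upland → Grove (or its reverse).

Shortest round trip = 31 m.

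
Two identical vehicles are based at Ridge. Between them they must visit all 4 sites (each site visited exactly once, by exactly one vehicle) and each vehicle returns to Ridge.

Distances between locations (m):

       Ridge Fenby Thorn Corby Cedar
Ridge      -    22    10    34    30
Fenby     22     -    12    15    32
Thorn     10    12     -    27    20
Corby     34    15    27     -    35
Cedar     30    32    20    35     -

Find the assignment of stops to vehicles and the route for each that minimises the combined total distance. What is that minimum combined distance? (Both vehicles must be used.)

Minimum combined distance: 122 m.

Try each way of splitting the stops between the two vehicles (each non-empty) and, for each split, find the best tour for each vehicle:
  {Fenby} + {Thorn, Corby, Cedar}: 44 + 99 = 143
  {Thorn} + {Fenby, Corby, Cedar}: 20 + 102 = 122
  {Fenby, Thorn} + {Corby, Cedar}: 44 + 99 = 143
  {Corby} + {Fenby, Thorn, Cedar}: 68 + 84 = 152
  {Fenby, Corby} + {Thorn, Cedar}: 71 + 60 = 131
  {Thorn, Corby} + {Fenby, Cedar}: 71 + 84 = 155
  … (7 splits in total)
Best: vehicle 1 Ridge → Thorn → Ridge = 20; vehicle 2 Ridge → Fenby → Corby → Cedar → Ridge = 102; combined 122.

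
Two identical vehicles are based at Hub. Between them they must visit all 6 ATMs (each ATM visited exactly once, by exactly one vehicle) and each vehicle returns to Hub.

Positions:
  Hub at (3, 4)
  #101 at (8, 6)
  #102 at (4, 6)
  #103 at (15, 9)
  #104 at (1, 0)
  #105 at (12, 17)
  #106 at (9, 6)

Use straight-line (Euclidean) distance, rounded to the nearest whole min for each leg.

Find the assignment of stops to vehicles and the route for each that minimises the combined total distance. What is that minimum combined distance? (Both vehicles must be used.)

46 min — the smallest possible combined total.

Check every non-empty split of the stops between the two vehicles; for each half take its own optimal tour:
  {#101} + {#102, #103, #104, #105, #106}: 10 + 46 = 56
  {#102} + {#101, #103, #104, #105, #106}: 4 + 46 = 50
  {#101, #102} + {#103, #104, #105, #106}: 11 + 46 = 57
  {#103} + {#101, #102, #104, #105, #106}: 26 + 41 = 67
  {#101, #103} + {#102, #104, #105, #106}: 26 + 41 = 67
  {#102, #103} + {#101, #104, #105, #106}: 26 + 41 = 67
  … (31 splits in total)
  {#104} + {#101, #102, #103, #105, #106}: 8 + 38 = 46  ← best
Best: vehicle 1 Hub → #104 → Hub = 8; vehicle 2 Hub → #101 → #106 → #103 → #105 → #102 → Hub = 38; combined 46.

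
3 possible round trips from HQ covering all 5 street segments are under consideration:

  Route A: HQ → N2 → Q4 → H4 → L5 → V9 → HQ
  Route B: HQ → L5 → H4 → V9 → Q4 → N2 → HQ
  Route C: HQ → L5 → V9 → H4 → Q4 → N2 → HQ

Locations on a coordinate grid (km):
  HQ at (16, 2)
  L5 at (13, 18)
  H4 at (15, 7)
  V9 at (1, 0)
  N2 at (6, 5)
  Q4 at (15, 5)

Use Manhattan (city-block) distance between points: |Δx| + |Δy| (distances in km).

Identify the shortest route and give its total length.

Route A: 13 + 9 + 2 + 13 + 30 + 17 = 84
Route B: 19 + 13 + 21 + 19 + 9 + 13 = 94
Route C: 19 + 30 + 21 + 2 + 9 + 13 = 94

Shortest is Route A, total 84 km.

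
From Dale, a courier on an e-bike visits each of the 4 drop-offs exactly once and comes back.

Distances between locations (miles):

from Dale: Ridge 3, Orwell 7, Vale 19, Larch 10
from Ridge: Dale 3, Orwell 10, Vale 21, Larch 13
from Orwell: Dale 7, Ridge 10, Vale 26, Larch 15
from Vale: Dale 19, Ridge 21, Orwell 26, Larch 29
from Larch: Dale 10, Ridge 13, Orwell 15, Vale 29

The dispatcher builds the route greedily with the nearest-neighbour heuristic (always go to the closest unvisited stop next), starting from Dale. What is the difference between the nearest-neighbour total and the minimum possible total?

1 miles longer than the optimal tour.

Dale: Ridge=3, Orwell=7, Larch=10, Vale=19 ⇒ Ridge
Ridge: Orwell=10, Larch=13, Vale=21 ⇒ Orwell
Orwell: Larch=15, Vale=26 ⇒ Larch
Larch: Vale=29 ⇒ Vale
NN route Dale → Ridge → Orwell → Larch → Vale → Dale costs 76.
Optimal: Dale → Ridge → Vale → Orwell → Larch → Dale costs 75 (by enumerating all 12 distinct tours).
Excess = 76 − 75 = 1.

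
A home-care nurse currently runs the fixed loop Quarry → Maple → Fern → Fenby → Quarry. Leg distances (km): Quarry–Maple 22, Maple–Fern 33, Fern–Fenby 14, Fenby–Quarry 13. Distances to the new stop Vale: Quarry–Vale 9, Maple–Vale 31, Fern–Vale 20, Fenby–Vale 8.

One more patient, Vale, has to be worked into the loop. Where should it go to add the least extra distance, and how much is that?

Insertion cost between consecutive stops i–j is d(i,Vale) + d(Vale,j) − d(i,j):
  between Quarry and Maple: 9 + 31 − 22 = 18
  between Maple and Fern: 31 + 20 − 33 = 18
  between Fern and Fenby: 20 + 8 − 14 = 14
  between Fenby and Quarry: 8 + 9 − 13 = 4
Cheapest insertion is between Fenby and Quarry, adding 4.
New total = 82 + 4 = 86.

Adding 4 km by placing Vale on the Fenby–Quarry leg.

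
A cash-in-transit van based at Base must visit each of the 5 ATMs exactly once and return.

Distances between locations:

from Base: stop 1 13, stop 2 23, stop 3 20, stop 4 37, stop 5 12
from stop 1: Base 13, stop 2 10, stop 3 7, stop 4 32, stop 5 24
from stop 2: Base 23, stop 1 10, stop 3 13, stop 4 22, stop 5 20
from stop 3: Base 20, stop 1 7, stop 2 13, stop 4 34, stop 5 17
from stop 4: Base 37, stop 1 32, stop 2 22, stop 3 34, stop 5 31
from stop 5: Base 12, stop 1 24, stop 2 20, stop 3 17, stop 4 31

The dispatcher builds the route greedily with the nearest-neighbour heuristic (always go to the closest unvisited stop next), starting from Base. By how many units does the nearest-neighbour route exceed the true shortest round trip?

The nearest-neighbour route is 7 longer than optimal.

Base: stop 5=12, stop 1=13, stop 3=20, stop 2=23, stop 4=37 ⇒ stop 5
stop 5: stop 3=17, stop 2=20, stop 1=24, stop 4=31 ⇒ stop 3
stop 3: stop 1=7, stop 2=13, stop 4=34 ⇒ stop 1
stop 1: stop 2=10, stop 4=32 ⇒ stop 2
stop 2: stop 4=22 ⇒ stop 4
NN route Base → stop 5 → stop 3 → stop 1 → stop 2 → stop 4 → Base costs 105.
Optimal: Base → stop 1 → stop 3 → stop 2 → stop 4 → stop 5 → Base costs 98 (by enumerating all 60 distinct tours).
Excess = 105 − 98 = 7.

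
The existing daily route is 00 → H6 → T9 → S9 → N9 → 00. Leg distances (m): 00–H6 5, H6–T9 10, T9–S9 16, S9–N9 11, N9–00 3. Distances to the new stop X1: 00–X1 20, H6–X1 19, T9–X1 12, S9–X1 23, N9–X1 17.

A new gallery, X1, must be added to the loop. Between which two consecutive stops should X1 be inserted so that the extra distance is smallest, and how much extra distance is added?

Minimum extra distance: 19 m, inserting X1 between T9 and S9.

Insertion cost between consecutive stops i–j is d(i,X1) + d(X1,j) − d(i,j):
  between 00 and H6: 20 + 19 − 5 = 34
  between H6 and T9: 19 + 12 − 10 = 21
  between T9 and S9: 12 + 23 − 16 = 19
  between S9 and N9: 23 + 17 − 11 = 29
  between N9 and 00: 17 + 20 − 3 = 34
Cheapest insertion is between T9 and S9, adding 19.
New total = 45 + 19 = 64.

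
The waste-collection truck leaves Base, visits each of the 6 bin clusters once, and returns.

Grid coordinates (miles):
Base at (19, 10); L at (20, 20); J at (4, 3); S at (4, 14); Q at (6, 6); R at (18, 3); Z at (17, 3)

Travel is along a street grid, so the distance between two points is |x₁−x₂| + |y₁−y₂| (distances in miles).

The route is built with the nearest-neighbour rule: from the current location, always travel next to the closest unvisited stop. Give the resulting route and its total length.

Nearest-neighbour total = 70 miles; route Base → R → Z → J → Q → S → L → Base.

From Base: distances to unvisited — R=8, Z=9, L=11, Q=17, S=19, J=22. Nearest is R (8).
From R: distances to unvisited — Z=1, J=14, Q=15, L=19, S=25. Nearest is Z (1).
From Z: distances to unvisited — J=13, Q=14, L=20, S=24. Nearest is J (13).
From J: distances to unvisited — Q=5, S=11, L=33. Nearest is Q (5).
From Q: distances to unvisited — S=10, L=28. Nearest is S (10).
From S: distances to unvisited — L=22. Nearest is L (22).
Return L→Base: 11.
Total = 8 + 1 + 13 + 5 + 10 + 22 + 11 = 70.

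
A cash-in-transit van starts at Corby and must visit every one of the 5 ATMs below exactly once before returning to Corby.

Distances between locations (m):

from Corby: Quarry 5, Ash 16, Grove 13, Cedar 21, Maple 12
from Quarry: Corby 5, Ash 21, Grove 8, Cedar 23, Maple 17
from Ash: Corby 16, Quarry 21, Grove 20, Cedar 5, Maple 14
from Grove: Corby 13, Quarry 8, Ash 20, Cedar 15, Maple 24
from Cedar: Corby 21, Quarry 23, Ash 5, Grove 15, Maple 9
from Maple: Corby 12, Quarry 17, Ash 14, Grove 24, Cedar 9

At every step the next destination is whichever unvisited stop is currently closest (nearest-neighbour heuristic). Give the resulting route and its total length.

At Corby the remaining stops are Quarry 5, Maple 12, Grove 13, Ash 16, Cedar 21; go to Quarry.
At Quarry the remaining stops are Grove 8, Maple 17, Ash 21, Cedar 23; go to Grove.
At Grove the remaining stops are Cedar 15, Ash 20, Maple 24; go to Cedar.
At Cedar the remaining stops are Ash 5, Maple 9; go to Ash.
At Ash the remaining stops are Maple 14; go to Maple.
Return Maple→Corby: 12.
Total = 5 + 8 + 15 + 5 + 14 + 12 = 59.

Nearest-neighbour total = 59 m; route Corby → Quarry → Grove → Cedar → Ash → Maple → Corby.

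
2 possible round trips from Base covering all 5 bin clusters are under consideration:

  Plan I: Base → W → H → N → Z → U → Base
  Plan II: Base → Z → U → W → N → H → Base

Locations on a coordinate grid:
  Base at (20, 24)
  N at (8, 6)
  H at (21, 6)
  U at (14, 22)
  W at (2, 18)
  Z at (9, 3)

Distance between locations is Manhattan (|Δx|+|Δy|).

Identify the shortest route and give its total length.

Shortest is Plan I, total 104.

Plan I: 24 + 31 + 13 + 4 + 24 + 8 = 104
Plan II: 32 + 24 + 16 + 18 + 13 + 19 = 122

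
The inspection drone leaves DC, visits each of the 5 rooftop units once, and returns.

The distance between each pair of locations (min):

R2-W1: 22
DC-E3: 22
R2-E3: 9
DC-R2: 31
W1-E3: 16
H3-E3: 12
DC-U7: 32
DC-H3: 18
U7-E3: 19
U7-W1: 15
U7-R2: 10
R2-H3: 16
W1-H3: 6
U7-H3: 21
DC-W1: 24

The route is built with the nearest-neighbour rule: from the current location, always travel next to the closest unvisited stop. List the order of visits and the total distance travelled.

DC → [H3:18 / E3:22 / W1:24 / R2:31 / U7:32] → H3 (18)
H3 → [W1:6 / E3:12 / R2:16 / U7:21] → W1 (6)
W1 → [U7:15 / E3:16 / R2:22] → U7 (15)
U7 → [R2:10 / E3:19] → R2 (10)
R2 → [E3:9] → E3 (9)
Return E3→DC: 22.
Total = 18 + 6 + 15 + 10 + 9 + 22 = 80.

Total distance 80 min via the nearest-neighbour route DC → H3 → W1 → U7 → R2 → E3 → DC.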